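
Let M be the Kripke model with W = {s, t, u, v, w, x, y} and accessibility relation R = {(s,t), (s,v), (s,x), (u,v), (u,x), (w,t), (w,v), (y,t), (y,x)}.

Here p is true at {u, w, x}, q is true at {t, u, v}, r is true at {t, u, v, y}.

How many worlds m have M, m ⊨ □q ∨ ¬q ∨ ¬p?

s: □q ∨ ¬q is T, ¬p is T. ✓
t: □q ∨ ¬q is T, ¬p is T. ✓
u: □q ∨ ¬q is F, ¬p is F. ✗
v: □q ∨ ¬q is T, ¬p is T. ✓
w: □q ∨ ¬q is T, ¬p is F. ✓
x: □q ∨ ¬q is T, ¬p is F. ✓
y: □q ∨ ¬q is T, ¬p is T. ✓
Satisfying worlds: {s, t, v, w, x, y}.

6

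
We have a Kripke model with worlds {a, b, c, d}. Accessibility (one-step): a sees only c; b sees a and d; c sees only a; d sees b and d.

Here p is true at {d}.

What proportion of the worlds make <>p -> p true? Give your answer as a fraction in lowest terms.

3/4

a: <>p is F, p is F. ✓
b: <>p is T, p is F. ✗
c: <>p is F, p is F. ✓
d: <>p is T, p is T. ✓
That's 3 of 4 worlds, so 3/4.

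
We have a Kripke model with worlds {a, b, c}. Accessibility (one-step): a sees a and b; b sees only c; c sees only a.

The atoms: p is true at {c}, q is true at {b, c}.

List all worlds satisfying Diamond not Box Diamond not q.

a: successors {a, b}; not Box Diamond not q there: a:T, b:F. ✓
b: successors {c}; not Box Diamond not q there: c:F. ✗
c: successors {a}; not Box Diamond not q there: a:T. ✓

{a, c}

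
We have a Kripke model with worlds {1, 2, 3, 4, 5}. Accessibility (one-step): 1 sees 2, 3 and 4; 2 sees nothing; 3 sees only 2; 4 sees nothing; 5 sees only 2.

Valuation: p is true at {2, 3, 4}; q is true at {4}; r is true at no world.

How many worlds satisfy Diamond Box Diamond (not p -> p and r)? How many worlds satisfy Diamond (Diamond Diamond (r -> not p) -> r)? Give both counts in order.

3 and 3

For Diamond Box Diamond (not p -> p and r):
1: successors {2, 3, 4}; Box Diamond (not p -> p and r) there: 2:T, 3:F, 4:T. ✓
2: no successors, so Diamond Box Diamond (not p -> p and r) fails. ✗
3: successors {2}; Box Diamond (not p -> p and r) there: 2:T. ✓
4: no successors, so Diamond Box Diamond (not p -> p and r) fails. ✗
5: successors {2}; Box Diamond (not p -> p and r) there: 2:T. ✓
— 3 worlds.
For Diamond (Diamond Diamond (r -> not p) -> r):
1: successors {2, 3, 4}; Diamond Diamond (r -> not p) -> r there: 2:T, 3:T, 4:T. ✓
2: no successors, so Diamond (Diamond Diamond (r -> not p) -> r) fails. ✗
3: successors {2}; Diamond Diamond (r -> not p) -> r there: 2:T. ✓
4: no successors, so Diamond (Diamond Diamond (r -> not p) -> r) fails. ✗
5: successors {2}; Diamond Diamond (r -> not p) -> r there: 2:T. ✓
— 3 worlds.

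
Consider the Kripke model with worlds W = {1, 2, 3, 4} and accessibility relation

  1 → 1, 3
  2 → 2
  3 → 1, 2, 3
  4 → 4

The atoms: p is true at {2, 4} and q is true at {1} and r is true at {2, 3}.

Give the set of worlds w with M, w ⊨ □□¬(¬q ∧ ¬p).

{2, 4}

1: successors {1, 3}; □¬(¬q ∧ ¬p) there: 1:F, 3:F. ✗
2: successors {2}; □¬(¬q ∧ ¬p) there: 2:T. ✓
3: successors {1, 2, 3}; □¬(¬q ∧ ¬p) there: 1:F, 2:T, 3:F. ✗
4: successors {4}; □¬(¬q ∧ ¬p) there: 4:T. ✓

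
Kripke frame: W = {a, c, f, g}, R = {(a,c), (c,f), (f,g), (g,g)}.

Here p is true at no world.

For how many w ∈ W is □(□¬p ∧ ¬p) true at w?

4

a: successors {c}; □¬p ∧ ¬p there: c:T. ✓
c: successors {f}; □¬p ∧ ¬p there: f:T. ✓
f: successors {g}; □¬p ∧ ¬p there: g:T. ✓
g: successors {g}; □¬p ∧ ¬p there: g:T. ✓
Satisfying worlds: {a, c, f, g}.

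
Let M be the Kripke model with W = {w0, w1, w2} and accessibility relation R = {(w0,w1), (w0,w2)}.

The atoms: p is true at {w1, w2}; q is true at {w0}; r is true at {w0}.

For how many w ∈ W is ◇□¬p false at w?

2

w0: successors {w1, w2}; □¬p there: w1:T, w2:T. ✓
w1: no successors, so ◇□¬p fails. ✗
w2: no successors, so ◇□¬p fails. ✗
Satisfying worlds: {w0}.
So ◇□¬p fails at the other 2 worlds.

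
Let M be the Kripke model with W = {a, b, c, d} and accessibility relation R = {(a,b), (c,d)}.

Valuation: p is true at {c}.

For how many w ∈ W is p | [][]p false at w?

0

a: p is F, [][]p is T. ✓
b: p is F, [][]p is T. ✓
c: p is T, [][]p is T. ✓
d: p is F, [][]p is T. ✓
Satisfying worlds: {a, b, c, d}.
So p | [][]p fails at the other 0 worlds.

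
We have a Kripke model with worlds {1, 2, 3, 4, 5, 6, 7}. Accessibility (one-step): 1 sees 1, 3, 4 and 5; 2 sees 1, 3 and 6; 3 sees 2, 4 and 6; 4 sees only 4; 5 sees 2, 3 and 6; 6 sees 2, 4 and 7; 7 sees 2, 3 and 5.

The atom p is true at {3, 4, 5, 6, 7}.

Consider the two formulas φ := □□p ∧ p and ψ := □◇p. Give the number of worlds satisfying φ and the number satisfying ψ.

1 and 7

For □□p ∧ p:
1: □□p is F, p is F. ✗
2: □□p is F, p is F. ✗
3: □□p is F, p is T. ✗
4: □□p is T, p is T. ✓
5: □□p is F, p is T. ✗
6: □□p is F, p is T. ✗
7: □□p is F, p is T. ✗
— 1 world.
For □◇p:
1: successors {1, 3, 4, 5}; ◇p there: 1:T, 3:T, 4:T, 5:T. ✓
2: successors {1, 3, 6}; ◇p there: 1:T, 3:T, 6:T. ✓
3: successors {2, 4, 6}; ◇p there: 2:T, 4:T, 6:T. ✓
4: successors {4}; ◇p there: 4:T. ✓
5: successors {2, 3, 6}; ◇p there: 2:T, 3:T, 6:T. ✓
6: successors {2, 4, 7}; ◇p there: 2:T, 4:T, 7:T. ✓
7: successors {2, 3, 5}; ◇p there: 2:T, 3:T, 5:T. ✓
— 7 worlds.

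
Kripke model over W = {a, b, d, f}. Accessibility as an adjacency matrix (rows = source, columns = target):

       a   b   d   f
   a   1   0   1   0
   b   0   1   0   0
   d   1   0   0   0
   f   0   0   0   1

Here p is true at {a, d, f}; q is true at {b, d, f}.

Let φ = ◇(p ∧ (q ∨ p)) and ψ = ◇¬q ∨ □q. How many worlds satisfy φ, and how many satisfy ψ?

3 and 4

For ◇(p ∧ (q ∨ p)):
a: successors {a, d}; p ∧ (q ∨ p) there: a:T, d:T. ✓
b: successors {b}; p ∧ (q ∨ p) there: b:F. ✗
d: successors {a}; p ∧ (q ∨ p) there: a:T. ✓
f: successors {f}; p ∧ (q ∨ p) there: f:T. ✓
— 3 worlds.
For ◇¬q ∨ □q:
a: ◇¬q is T, □q is F. ✓
b: ◇¬q is F, □q is T. ✓
d: ◇¬q is T, □q is F. ✓
f: ◇¬q is F, □q is T. ✓
— 4 worlds.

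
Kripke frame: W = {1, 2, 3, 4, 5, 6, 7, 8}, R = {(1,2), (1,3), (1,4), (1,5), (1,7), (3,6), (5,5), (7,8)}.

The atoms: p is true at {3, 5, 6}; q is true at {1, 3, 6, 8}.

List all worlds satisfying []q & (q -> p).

1: []q is F, q -> p is F. ✗
2: []q is T, q -> p is T. ✓
3: []q is T, q -> p is T. ✓
4: []q is T, q -> p is T. ✓
5: []q is F, q -> p is T. ✗
6: []q is T, q -> p is T. ✓
7: []q is T, q -> p is T. ✓
8: []q is T, q -> p is F. ✗

{2, 3, 4, 6, 7}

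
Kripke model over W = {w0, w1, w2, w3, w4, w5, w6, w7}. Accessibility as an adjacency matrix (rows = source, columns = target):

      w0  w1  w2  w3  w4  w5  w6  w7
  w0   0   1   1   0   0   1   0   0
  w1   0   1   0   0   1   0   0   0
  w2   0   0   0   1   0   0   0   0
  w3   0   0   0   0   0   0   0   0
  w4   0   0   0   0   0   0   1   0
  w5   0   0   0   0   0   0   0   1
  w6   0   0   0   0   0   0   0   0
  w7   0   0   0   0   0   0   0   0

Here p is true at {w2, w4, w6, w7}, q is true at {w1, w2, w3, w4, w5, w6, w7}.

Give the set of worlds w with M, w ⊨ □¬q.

{w3, w6, w7}

w0: successors {w1, w2, w5}; ¬q there: w1:F, w2:F, w5:F. ✗
w1: successors {w1, w4}; ¬q there: w1:F, w4:F. ✗
w2: successors {w3}; ¬q there: w3:F. ✗
w3: no successors, so □¬q holds vacuously. ✓
w4: successors {w6}; ¬q there: w6:F. ✗
w5: successors {w7}; ¬q there: w7:F. ✗
w6: no successors, so □¬q holds vacuously. ✓
w7: no successors, so □¬q holds vacuously. ✓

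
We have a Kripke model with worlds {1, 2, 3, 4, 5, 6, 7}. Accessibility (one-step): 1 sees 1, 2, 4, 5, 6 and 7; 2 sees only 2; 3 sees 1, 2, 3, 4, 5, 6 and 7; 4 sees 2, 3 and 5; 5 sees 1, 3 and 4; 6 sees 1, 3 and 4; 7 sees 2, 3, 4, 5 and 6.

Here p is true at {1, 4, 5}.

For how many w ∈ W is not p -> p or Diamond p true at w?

6

1: not p is F, p or Diamond p is T. ✓
2: not p is T, p or Diamond p is F. ✗
3: not p is T, p or Diamond p is T. ✓
4: not p is F, p or Diamond p is T. ✓
5: not p is F, p or Diamond p is T. ✓
6: not p is T, p or Diamond p is T. ✓
7: not p is T, p or Diamond p is T. ✓
Satisfying worlds: {1, 3, 4, 5, 6, 7}.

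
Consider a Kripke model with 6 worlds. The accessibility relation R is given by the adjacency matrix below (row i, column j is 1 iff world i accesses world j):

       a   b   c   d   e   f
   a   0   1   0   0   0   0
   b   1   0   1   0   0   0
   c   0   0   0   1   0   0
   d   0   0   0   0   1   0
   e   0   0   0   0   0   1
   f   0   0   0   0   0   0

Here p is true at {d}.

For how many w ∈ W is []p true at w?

a: successors {b}; p there: b:F. ✗
b: successors {a, c}; p there: a:F, c:F. ✗
c: successors {d}; p there: d:T. ✓
d: successors {e}; p there: e:F. ✗
e: successors {f}; p there: f:F. ✗
f: no successors, so []p holds vacuously. ✓
Satisfying worlds: {c, f}.

2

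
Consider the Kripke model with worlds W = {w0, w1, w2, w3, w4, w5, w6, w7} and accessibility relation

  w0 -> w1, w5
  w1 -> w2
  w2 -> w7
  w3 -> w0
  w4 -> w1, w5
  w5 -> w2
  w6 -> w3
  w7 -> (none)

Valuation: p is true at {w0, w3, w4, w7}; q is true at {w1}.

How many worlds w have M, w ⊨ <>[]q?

w0: successors {w1, w5}; []q there: w1:F, w5:F. ✗
w1: successors {w2}; []q there: w2:F. ✗
w2: successors {w7}; []q there: w7:T. ✓
w3: successors {w0}; []q there: w0:F. ✗
w4: successors {w1, w5}; []q there: w1:F, w5:F. ✗
w5: successors {w2}; []q there: w2:F. ✗
w6: successors {w3}; []q there: w3:F. ✗
w7: no successors, so <>[]q fails. ✗
Satisfying worlds: {w2}.

1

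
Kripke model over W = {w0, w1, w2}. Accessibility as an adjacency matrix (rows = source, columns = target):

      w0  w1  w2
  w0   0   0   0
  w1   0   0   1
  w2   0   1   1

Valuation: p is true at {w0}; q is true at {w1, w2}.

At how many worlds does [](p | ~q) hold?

1

w0: no successors, so [](p | ~q) holds vacuously. ✓
w1: successors {w2}; p | ~q there: w2:F. ✗
w2: successors {w1, w2}; p | ~q there: w1:F, w2:F. ✗
Satisfying worlds: {w0}.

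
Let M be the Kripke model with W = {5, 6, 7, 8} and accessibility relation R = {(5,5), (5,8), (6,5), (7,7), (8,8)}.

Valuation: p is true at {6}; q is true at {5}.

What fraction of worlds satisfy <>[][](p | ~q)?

5: successors {5, 8}; [][](p | ~q) there: 5:F, 8:T. ✓
6: successors {5}; [][](p | ~q) there: 5:F. ✗
7: successors {7}; [][](p | ~q) there: 7:T. ✓
8: successors {8}; [][](p | ~q) there: 8:T. ✓
That's 3 of 4 worlds, so 3/4.

3/4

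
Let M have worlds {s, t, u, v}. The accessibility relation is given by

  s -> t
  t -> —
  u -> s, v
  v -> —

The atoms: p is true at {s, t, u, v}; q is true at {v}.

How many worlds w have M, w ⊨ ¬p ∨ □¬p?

s: ¬p is F, □¬p is F. ✗
t: ¬p is F, □¬p is T. ✓
u: ¬p is F, □¬p is F. ✗
v: ¬p is F, □¬p is T. ✓
Satisfying worlds: {t, v}.

2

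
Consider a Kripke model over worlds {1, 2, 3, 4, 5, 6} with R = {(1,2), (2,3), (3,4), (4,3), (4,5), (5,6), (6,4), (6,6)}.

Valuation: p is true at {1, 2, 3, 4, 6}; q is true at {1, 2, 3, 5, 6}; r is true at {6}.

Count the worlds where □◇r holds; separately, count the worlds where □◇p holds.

1 and 6

For □◇r:
1: successors {2}; ◇r there: 2:F. ✗
2: successors {3}; ◇r there: 3:F. ✗
3: successors {4}; ◇r there: 4:F. ✗
4: successors {3, 5}; ◇r there: 3:F, 5:T. ✗
5: successors {6}; ◇r there: 6:T. ✓
6: successors {4, 6}; ◇r there: 4:F, 6:T. ✗
— 1 world.
For □◇p:
1: successors {2}; ◇p there: 2:T. ✓
2: successors {3}; ◇p there: 3:T. ✓
3: successors {4}; ◇p there: 4:T. ✓
4: successors {3, 5}; ◇p there: 3:T, 5:T. ✓
5: successors {6}; ◇p there: 6:T. ✓
6: successors {4, 6}; ◇p there: 4:T, 6:T. ✓
— 6 worlds.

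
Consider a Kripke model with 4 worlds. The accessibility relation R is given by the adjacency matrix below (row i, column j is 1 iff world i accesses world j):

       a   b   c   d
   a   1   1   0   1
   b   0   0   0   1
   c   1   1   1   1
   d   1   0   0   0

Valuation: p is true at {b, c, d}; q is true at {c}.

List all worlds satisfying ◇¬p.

{a, c, d}

a: successors {a, b, d}; ¬p there: a:T, b:F, d:F. ✓
b: successors {d}; ¬p there: d:F. ✗
c: successors {a, b, c, d}; ¬p there: a:T, b:F, c:F, d:F. ✓
d: successors {a}; ¬p there: a:T. ✓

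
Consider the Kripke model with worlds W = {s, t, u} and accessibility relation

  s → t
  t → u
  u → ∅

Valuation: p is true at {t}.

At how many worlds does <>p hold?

1

s: successors {t}; p there: t:T. ✓
t: successors {u}; p there: u:F. ✗
u: no successors, so <>p fails. ✗
Satisfying worlds: {s}.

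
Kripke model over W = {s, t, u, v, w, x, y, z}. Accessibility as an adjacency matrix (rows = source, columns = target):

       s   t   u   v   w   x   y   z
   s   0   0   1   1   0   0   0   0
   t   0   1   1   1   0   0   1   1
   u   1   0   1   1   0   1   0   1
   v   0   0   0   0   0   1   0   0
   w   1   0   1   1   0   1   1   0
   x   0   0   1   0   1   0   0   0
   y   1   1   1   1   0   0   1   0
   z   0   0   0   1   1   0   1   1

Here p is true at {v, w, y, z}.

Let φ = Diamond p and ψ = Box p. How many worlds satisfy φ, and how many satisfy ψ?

7 and 1

For Diamond p:
s: successors {u, v}; p there: u:F, v:T. ✓
t: successors {t, u, v, y, z}; p there: t:F, u:F, v:T, y:T, z:T. ✓
u: successors {s, u, v, x, z}; p there: s:F, u:F, v:T, x:F, z:T. ✓
v: successors {x}; p there: x:F. ✗
w: successors {s, u, v, x, y}; p there: s:F, u:F, v:T, x:F, y:T. ✓
x: successors {u, w}; p there: u:F, w:T. ✓
y: successors {s, t, u, v, y}; p there: s:F, t:F, u:F, v:T, y:T. ✓
z: successors {v, w, y, z}; p there: v:T, w:T, y:T, z:T. ✓
— 7 worlds.
For Box p:
s: successors {u, v}; p there: u:F, v:T. ✗
t: successors {t, u, v, y, z}; p there: t:F, u:F, v:T, y:T, z:T. ✗
u: successors {s, u, v, x, z}; p there: s:F, u:F, v:T, x:F, z:T. ✗
v: successors {x}; p there: x:F. ✗
w: successors {s, u, v, x, y}; p there: s:F, u:F, v:T, x:F, y:T. ✗
x: successors {u, w}; p there: u:F, w:T. ✗
y: successors {s, t, u, v, y}; p there: s:F, t:F, u:F, v:T, y:T. ✗
z: successors {v, w, y, z}; p there: v:T, w:T, y:T, z:T. ✓
— 1 world.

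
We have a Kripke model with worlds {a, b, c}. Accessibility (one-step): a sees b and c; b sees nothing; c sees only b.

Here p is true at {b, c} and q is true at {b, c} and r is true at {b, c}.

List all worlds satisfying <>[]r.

{a, c}

a: successors {b, c}; []r there: b:T, c:T. ✓
b: no successors, so <>[]r fails. ✗
c: successors {b}; []r there: b:T. ✓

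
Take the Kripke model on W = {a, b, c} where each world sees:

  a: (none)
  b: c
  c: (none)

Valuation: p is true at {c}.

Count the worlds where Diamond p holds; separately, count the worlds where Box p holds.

1 and 3

For Diamond p:
a: no successors, so Diamond p fails. ✗
b: successors {c}; p there: c:T. ✓
c: no successors, so Diamond p fails. ✗
— 1 world.
For Box p:
a: no successors, so Box p holds vacuously. ✓
b: successors {c}; p there: c:T. ✓
c: no successors, so Box p holds vacuously. ✓
— 3 worlds.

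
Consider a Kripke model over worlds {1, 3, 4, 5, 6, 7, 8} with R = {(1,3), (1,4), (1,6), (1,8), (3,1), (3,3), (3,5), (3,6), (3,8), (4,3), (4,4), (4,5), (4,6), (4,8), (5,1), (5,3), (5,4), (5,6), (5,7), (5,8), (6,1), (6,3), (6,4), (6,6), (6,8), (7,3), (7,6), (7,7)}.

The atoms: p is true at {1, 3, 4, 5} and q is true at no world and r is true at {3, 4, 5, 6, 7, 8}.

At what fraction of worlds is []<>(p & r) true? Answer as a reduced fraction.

2/7

1: successors {3, 4, 6, 8}; <>(p & r) there: 3:T, 4:T, 6:T, 8:F. ✗
3: successors {1, 3, 5, 6, 8}; <>(p & r) there: 1:T, 3:T, 5:T, 6:T, 8:F. ✗
4: successors {3, 4, 5, 6, 8}; <>(p & r) there: 3:T, 4:T, 5:T, 6:T, 8:F. ✗
5: successors {1, 3, 4, 6, 7, 8}; <>(p & r) there: 1:T, 3:T, 4:T, 6:T, 7:T, 8:F. ✗
6: successors {1, 3, 4, 6, 8}; <>(p & r) there: 1:T, 3:T, 4:T, 6:T, 8:F. ✗
7: successors {3, 6, 7}; <>(p & r) there: 3:T, 6:T, 7:T. ✓
8: no successors, so []<>(p & r) holds vacuously. ✓
That's 2 of 7 worlds, so 2/7.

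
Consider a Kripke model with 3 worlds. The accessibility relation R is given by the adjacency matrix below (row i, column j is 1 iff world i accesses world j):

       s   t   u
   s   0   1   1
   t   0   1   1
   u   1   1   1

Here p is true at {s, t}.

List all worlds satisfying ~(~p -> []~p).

s: ~p -> []~p is T. ✗
t: ~p -> []~p is T. ✗
u: ~p -> []~p is F. ✓

{u}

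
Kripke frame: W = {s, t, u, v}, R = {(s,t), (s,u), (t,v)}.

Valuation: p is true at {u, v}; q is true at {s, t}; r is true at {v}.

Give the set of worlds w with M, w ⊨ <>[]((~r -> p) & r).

{s, t}

s: successors {t, u}; []((~r -> p) & r) there: t:T, u:T. ✓
t: successors {v}; []((~r -> p) & r) there: v:T. ✓
u: no successors, so <>[]((~r -> p) & r) fails. ✗
v: no successors, so <>[]((~r -> p) & r) fails. ✗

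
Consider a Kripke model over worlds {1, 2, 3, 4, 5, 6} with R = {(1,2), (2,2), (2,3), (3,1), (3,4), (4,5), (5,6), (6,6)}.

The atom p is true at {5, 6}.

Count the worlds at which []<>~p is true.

1: successors {2}; <>~p there: 2:T. ✓
2: successors {2, 3}; <>~p there: 2:T, 3:T. ✓
3: successors {1, 4}; <>~p there: 1:T, 4:F. ✗
4: successors {5}; <>~p there: 5:F. ✗
5: successors {6}; <>~p there: 6:F. ✗
6: successors {6}; <>~p there: 6:F. ✗
Satisfying worlds: {1, 2}.

2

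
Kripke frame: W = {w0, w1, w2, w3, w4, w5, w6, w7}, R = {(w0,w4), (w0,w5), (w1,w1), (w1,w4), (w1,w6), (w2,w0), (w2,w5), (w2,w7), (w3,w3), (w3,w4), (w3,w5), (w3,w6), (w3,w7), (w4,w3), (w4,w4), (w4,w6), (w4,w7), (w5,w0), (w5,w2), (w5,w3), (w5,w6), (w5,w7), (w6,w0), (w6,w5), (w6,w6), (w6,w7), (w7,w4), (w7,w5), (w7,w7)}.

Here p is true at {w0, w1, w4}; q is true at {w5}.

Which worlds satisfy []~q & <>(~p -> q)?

w0: []~q is F, <>(~p -> q) is T. ✗
w1: []~q is T, <>(~p -> q) is T. ✓
w2: []~q is F, <>(~p -> q) is T. ✗
w3: []~q is F, <>(~p -> q) is T. ✗
w4: []~q is T, <>(~p -> q) is T. ✓
w5: []~q is T, <>(~p -> q) is T. ✓
w6: []~q is F, <>(~p -> q) is T. ✗
w7: []~q is F, <>(~p -> q) is T. ✗

{w1, w4, w5}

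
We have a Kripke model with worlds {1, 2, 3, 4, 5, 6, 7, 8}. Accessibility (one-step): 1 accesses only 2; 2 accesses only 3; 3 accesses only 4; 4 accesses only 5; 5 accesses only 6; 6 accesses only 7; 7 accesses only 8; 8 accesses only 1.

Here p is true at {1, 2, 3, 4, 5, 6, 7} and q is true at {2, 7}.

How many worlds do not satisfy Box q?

6

1: successors {2}; q there: 2:T. ✓
2: successors {3}; q there: 3:F. ✗
3: successors {4}; q there: 4:F. ✗
4: successors {5}; q there: 5:F. ✗
5: successors {6}; q there: 6:F. ✗
6: successors {7}; q there: 7:T. ✓
7: successors {8}; q there: 8:F. ✗
8: successors {1}; q there: 1:F. ✗
Satisfying worlds: {1, 6}.
So Box q fails at the other 6 worlds.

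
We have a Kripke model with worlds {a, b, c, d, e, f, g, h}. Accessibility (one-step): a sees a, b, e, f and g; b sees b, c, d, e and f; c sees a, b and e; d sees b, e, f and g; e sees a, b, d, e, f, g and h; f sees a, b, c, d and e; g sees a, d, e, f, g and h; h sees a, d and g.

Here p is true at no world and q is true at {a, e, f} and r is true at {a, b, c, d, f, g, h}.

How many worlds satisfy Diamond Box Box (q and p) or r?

7

a: Diamond Box Box (q and p) is F, r is T. ✓
b: Diamond Box Box (q and p) is F, r is T. ✓
c: Diamond Box Box (q and p) is F, r is T. ✓
d: Diamond Box Box (q and p) is F, r is T. ✓
e: Diamond Box Box (q and p) is F, r is F. ✗
f: Diamond Box Box (q and p) is F, r is T. ✓
g: Diamond Box Box (q and p) is F, r is T. ✓
h: Diamond Box Box (q and p) is F, r is T. ✓
Satisfying worlds: {a, b, c, d, f, g, h}.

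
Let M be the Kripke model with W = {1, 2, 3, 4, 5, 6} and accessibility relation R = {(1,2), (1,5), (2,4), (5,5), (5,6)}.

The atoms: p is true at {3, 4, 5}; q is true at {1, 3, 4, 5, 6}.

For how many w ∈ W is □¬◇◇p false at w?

1: successors {2, 5}; ¬◇◇p there: 2:T, 5:F. ✗
2: successors {4}; ¬◇◇p there: 4:T. ✓
3: no successors, so □¬◇◇p holds vacuously. ✓
4: no successors, so □¬◇◇p holds vacuously. ✓
5: successors {5, 6}; ¬◇◇p there: 5:F, 6:T. ✗
6: no successors, so □¬◇◇p holds vacuously. ✓
Satisfying worlds: {2, 3, 4, 6}.
So □¬◇◇p fails at the other 2 worlds.

2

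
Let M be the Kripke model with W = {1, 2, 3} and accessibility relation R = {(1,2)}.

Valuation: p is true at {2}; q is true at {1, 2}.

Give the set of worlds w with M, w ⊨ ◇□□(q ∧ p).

{1}

1: successors {2}; □□(q ∧ p) there: 2:T. ✓
2: no successors, so ◇□□(q ∧ p) fails. ✗
3: no successors, so ◇□□(q ∧ p) fails. ✗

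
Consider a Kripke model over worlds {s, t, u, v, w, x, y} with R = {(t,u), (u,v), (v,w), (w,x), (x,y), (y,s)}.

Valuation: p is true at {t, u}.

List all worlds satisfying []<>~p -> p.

{t, u, y}

s: []<>~p is T, p is F. ✗
t: []<>~p is T, p is T. ✓
u: []<>~p is T, p is T. ✓
v: []<>~p is T, p is F. ✗
w: []<>~p is T, p is F. ✗
x: []<>~p is T, p is F. ✗
y: []<>~p is F, p is F. ✓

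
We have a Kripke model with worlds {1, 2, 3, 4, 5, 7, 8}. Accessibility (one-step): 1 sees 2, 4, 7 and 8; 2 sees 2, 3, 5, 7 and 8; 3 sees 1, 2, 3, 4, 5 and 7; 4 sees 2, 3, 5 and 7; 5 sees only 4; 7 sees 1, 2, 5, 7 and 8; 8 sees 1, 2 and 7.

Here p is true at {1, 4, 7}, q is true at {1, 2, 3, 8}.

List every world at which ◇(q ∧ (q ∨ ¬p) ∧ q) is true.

{1, 2, 3, 4, 7, 8}

1: successors {2, 4, 7, 8}; q ∧ (q ∨ ¬p) ∧ q there: 2:T, 4:F, 7:F, 8:T. ✓
2: successors {2, 3, 5, 7, 8}; q ∧ (q ∨ ¬p) ∧ q there: 2:T, 3:T, 5:F, 7:F, 8:T. ✓
3: successors {1, 2, 3, 4, 5, 7}; q ∧ (q ∨ ¬p) ∧ q there: 1:T, 2:T, 3:T, 4:F, 5:F, 7:F. ✓
4: successors {2, 3, 5, 7}; q ∧ (q ∨ ¬p) ∧ q there: 2:T, 3:T, 5:F, 7:F. ✓
5: successors {4}; q ∧ (q ∨ ¬p) ∧ q there: 4:F. ✗
7: successors {1, 2, 5, 7, 8}; q ∧ (q ∨ ¬p) ∧ q there: 1:T, 2:T, 5:F, 7:F, 8:T. ✓
8: successors {1, 2, 7}; q ∧ (q ∨ ¬p) ∧ q there: 1:T, 2:T, 7:F. ✓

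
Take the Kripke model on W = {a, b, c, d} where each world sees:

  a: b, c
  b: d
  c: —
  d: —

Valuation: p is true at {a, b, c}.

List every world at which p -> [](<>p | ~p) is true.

{b, c, d}

a: p is T, [](<>p | ~p) is F. ✗
b: p is T, [](<>p | ~p) is T. ✓
c: p is T, [](<>p | ~p) is T. ✓
d: p is F, [](<>p | ~p) is T. ✓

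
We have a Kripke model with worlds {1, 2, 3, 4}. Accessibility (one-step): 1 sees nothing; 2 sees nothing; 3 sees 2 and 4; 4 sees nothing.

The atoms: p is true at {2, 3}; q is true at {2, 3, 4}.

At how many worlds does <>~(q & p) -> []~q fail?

1

1: <>~(q & p) is F, []~q is T. ✓
2: <>~(q & p) is F, []~q is T. ✓
3: <>~(q & p) is T, []~q is F. ✗
4: <>~(q & p) is F, []~q is T. ✓
Satisfying worlds: {1, 2, 4}.
So <>~(q & p) -> []~q fails at the other 1 world.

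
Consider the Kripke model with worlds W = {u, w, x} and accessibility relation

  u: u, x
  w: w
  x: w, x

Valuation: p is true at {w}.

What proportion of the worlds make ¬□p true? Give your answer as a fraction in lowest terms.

2/3

u: □p is F. ✓
w: □p is T. ✗
x: □p is F. ✓
That's 2 of 3 worlds, so 2/3.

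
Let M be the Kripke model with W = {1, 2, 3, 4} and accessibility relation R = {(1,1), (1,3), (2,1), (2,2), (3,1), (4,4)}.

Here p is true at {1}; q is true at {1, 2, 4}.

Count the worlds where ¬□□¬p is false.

1: □□¬p is F. ✓
2: □□¬p is F. ✓
3: □□¬p is F. ✓
4: □□¬p is T. ✗
Satisfying worlds: {1, 2, 3}.
So ¬□□¬p fails at the other 1 world.

1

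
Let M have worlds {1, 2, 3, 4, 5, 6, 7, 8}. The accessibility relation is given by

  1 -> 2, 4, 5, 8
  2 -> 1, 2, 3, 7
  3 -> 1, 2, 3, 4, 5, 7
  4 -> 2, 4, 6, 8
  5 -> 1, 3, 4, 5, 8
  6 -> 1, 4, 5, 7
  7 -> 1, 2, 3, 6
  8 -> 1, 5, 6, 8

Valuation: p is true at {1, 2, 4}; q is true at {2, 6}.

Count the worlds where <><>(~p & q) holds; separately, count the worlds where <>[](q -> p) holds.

7 and 8

For <><>(~p & q):
1: successors {2, 4, 5, 8}; <>(~p & q) there: 2:F, 4:T, 5:F, 8:T. ✓
2: successors {1, 2, 3, 7}; <>(~p & q) there: 1:F, 2:F, 3:F, 7:T. ✓
3: successors {1, 2, 3, 4, 5, 7}; <>(~p & q) there: 1:F, 2:F, 3:F, 4:T, 5:F, 7:T. ✓
4: successors {2, 4, 6, 8}; <>(~p & q) there: 2:F, 4:T, 6:F, 8:T. ✓
5: successors {1, 3, 4, 5, 8}; <>(~p & q) there: 1:F, 3:F, 4:T, 5:F, 8:T. ✓
6: successors {1, 4, 5, 7}; <>(~p & q) there: 1:F, 4:T, 5:F, 7:T. ✓
7: successors {1, 2, 3, 6}; <>(~p & q) there: 1:F, 2:F, 3:F, 6:F. ✗
8: successors {1, 5, 6, 8}; <>(~p & q) there: 1:F, 5:F, 6:F, 8:T. ✓
— 7 worlds.
For <>[](q -> p):
1: successors {2, 4, 5, 8}; [](q -> p) there: 2:T, 4:F, 5:T, 8:F. ✓
2: successors {1, 2, 3, 7}; [](q -> p) there: 1:T, 2:T, 3:T, 7:F. ✓
3: successors {1, 2, 3, 4, 5, 7}; [](q -> p) there: 1:T, 2:T, 3:T, 4:F, 5:T, 7:F. ✓
4: successors {2, 4, 6, 8}; [](q -> p) there: 2:T, 4:F, 6:T, 8:F. ✓
5: successors {1, 3, 4, 5, 8}; [](q -> p) there: 1:T, 3:T, 4:F, 5:T, 8:F. ✓
6: successors {1, 4, 5, 7}; [](q -> p) there: 1:T, 4:F, 5:T, 7:F. ✓
7: successors {1, 2, 3, 6}; [](q -> p) there: 1:T, 2:T, 3:T, 6:T. ✓
8: successors {1, 5, 6, 8}; [](q -> p) there: 1:T, 5:T, 6:T, 8:F. ✓
— 8 worlds.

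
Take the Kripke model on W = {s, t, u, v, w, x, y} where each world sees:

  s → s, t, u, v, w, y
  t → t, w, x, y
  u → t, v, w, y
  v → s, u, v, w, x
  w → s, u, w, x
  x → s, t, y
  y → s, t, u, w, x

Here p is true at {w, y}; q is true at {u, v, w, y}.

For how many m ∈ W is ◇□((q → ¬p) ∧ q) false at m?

s: successors {s, t, u, v, w, y}; □((q → ¬p) ∧ q) there: s:F, t:F, u:F, v:F, w:F, y:F. ✗
t: successors {t, w, x, y}; □((q → ¬p) ∧ q) there: t:F, w:F, x:F, y:F. ✗
u: successors {t, v, w, y}; □((q → ¬p) ∧ q) there: t:F, v:F, w:F, y:F. ✗
v: successors {s, u, v, w, x}; □((q → ¬p) ∧ q) there: s:F, u:F, v:F, w:F, x:F. ✗
w: successors {s, u, w, x}; □((q → ¬p) ∧ q) there: s:F, u:F, w:F, x:F. ✗
x: successors {s, t, y}; □((q → ¬p) ∧ q) there: s:F, t:F, y:F. ✗
y: successors {s, t, u, w, x}; □((q → ¬p) ∧ q) there: s:F, t:F, u:F, w:F, x:F. ✗
Satisfying worlds: ∅.
So ◇□((q → ¬p) ∧ q) fails at the other 7 worlds.

7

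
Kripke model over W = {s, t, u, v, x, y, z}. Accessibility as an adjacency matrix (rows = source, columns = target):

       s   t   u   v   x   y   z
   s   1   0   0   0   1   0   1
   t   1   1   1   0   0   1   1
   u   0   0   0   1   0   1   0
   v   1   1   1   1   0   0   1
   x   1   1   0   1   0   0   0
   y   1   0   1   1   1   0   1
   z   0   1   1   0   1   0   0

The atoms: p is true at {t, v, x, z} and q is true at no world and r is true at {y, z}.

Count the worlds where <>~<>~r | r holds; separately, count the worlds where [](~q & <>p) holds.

For <>~<>~r | r:
s: <>~<>~r is F, r is F. ✗
t: <>~<>~r is F, r is F. ✗
u: <>~<>~r is F, r is F. ✗
v: <>~<>~r is F, r is F. ✗
x: <>~<>~r is F, r is F. ✗
y: <>~<>~r is F, r is T. ✓
z: <>~<>~r is F, r is T. ✓
— 2 worlds.
For [](~q & <>p):
s: successors {s, x, z}; ~q & <>p there: s:T, x:T, z:T. ✓
t: successors {s, t, u, y, z}; ~q & <>p there: s:T, t:T, u:T, y:T, z:T. ✓
u: successors {v, y}; ~q & <>p there: v:T, y:T. ✓
v: successors {s, t, u, v, z}; ~q & <>p there: s:T, t:T, u:T, v:T, z:T. ✓
x: successors {s, t, v}; ~q & <>p there: s:T, t:T, v:T. ✓
y: successors {s, u, v, x, z}; ~q & <>p there: s:T, u:T, v:T, x:T, z:T. ✓
z: successors {t, u, x}; ~q & <>p there: t:T, u:T, x:T. ✓
— 7 worlds.

2 and 7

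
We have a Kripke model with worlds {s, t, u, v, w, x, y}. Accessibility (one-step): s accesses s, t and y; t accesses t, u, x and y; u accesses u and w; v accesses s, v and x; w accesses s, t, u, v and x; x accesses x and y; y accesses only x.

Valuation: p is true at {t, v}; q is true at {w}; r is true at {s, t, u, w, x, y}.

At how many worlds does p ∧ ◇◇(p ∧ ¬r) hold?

s: p is F, ◇◇(p ∧ ¬r) is F. ✗
t: p is T, ◇◇(p ∧ ¬r) is F. ✗
u: p is F, ◇◇(p ∧ ¬r) is T. ✗
v: p is T, ◇◇(p ∧ ¬r) is T. ✓
w: p is F, ◇◇(p ∧ ¬r) is T. ✗
x: p is F, ◇◇(p ∧ ¬r) is F. ✗
y: p is F, ◇◇(p ∧ ¬r) is F. ✗
Satisfying worlds: {v}.

1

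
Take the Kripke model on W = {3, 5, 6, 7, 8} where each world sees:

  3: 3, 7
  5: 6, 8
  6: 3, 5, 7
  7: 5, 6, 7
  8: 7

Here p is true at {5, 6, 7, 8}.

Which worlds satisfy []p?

{5, 7, 8}

3: successors {3, 7}; p there: 3:F, 7:T. ✗
5: successors {6, 8}; p there: 6:T, 8:T. ✓
6: successors {3, 5, 7}; p there: 3:F, 5:T, 7:T. ✗
7: successors {5, 6, 7}; p there: 5:T, 6:T, 7:T. ✓
8: successors {7}; p there: 7:T. ✓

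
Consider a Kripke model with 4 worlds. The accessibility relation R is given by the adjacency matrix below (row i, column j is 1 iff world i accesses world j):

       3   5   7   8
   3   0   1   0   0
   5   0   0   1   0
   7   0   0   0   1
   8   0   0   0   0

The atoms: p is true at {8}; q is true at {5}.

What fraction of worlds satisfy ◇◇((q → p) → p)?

3: successors {5}; ◇((q → p) → p) there: 5:F. ✗
5: successors {7}; ◇((q → p) → p) there: 7:T. ✓
7: successors {8}; ◇((q → p) → p) there: 8:F. ✗
8: no successors, so ◇◇((q → p) → p) fails. ✗
That's 1 of 4 worlds, so 1/4.

1/4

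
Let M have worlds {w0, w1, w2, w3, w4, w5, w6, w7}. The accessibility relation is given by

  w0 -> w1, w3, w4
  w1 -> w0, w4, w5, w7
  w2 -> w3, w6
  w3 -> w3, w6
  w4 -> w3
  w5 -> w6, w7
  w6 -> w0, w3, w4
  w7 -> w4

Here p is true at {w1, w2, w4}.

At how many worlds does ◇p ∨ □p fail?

4

w0: ◇p is T, □p is F. ✓
w1: ◇p is T, □p is F. ✓
w2: ◇p is F, □p is F. ✗
w3: ◇p is F, □p is F. ✗
w4: ◇p is F, □p is F. ✗
w5: ◇p is F, □p is F. ✗
w6: ◇p is T, □p is F. ✓
w7: ◇p is T, □p is T. ✓
Satisfying worlds: {w0, w1, w6, w7}.
So ◇p ∨ □p fails at the other 4 worlds.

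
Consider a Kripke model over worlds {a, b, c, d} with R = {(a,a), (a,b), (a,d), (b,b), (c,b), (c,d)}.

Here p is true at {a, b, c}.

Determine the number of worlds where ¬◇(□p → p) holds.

a: ◇(□p → p) is T. ✗
b: ◇(□p → p) is T. ✗
c: ◇(□p → p) is T. ✗
d: ◇(□p → p) is F. ✓
Satisfying worlds: {d}.

1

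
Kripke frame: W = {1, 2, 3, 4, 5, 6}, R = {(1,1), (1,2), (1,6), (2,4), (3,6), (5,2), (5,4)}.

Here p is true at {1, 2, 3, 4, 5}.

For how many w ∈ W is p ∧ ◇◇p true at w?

1: p is T, ◇◇p is T. ✓
2: p is T, ◇◇p is F. ✗
3: p is T, ◇◇p is F. ✗
4: p is T, ◇◇p is F. ✗
5: p is T, ◇◇p is T. ✓
6: p is F, ◇◇p is F. ✗
Satisfying worlds: {1, 5}.

2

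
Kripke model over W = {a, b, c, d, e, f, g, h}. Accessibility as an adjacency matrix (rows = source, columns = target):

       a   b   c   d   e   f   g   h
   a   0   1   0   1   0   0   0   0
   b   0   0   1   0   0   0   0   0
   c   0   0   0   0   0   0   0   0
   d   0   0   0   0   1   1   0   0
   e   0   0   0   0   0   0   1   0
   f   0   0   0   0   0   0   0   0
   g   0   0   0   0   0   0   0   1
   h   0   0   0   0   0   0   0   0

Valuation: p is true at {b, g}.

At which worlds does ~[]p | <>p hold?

{a, b, d, e, g}

a: ~[]p is T, <>p is T. ✓
b: ~[]p is T, <>p is F. ✓
c: ~[]p is F, <>p is F. ✗
d: ~[]p is T, <>p is F. ✓
e: ~[]p is F, <>p is T. ✓
f: ~[]p is F, <>p is F. ✗
g: ~[]p is T, <>p is F. ✓
h: ~[]p is F, <>p is F. ✗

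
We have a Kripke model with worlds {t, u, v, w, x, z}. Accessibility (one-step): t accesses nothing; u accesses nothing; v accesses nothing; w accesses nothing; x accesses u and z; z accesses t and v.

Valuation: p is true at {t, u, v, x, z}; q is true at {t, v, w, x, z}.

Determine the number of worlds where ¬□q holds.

1

t: □q is T. ✗
u: □q is T. ✗
v: □q is T. ✗
w: □q is T. ✗
x: □q is F. ✓
z: □q is T. ✗
Satisfying worlds: {x}.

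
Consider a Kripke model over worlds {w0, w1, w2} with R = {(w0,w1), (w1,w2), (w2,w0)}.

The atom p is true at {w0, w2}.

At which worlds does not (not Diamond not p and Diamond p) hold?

{w0}

w0: not Diamond not p and Diamond p is F. ✓
w1: not Diamond not p and Diamond p is T. ✗
w2: not Diamond not p and Diamond p is T. ✗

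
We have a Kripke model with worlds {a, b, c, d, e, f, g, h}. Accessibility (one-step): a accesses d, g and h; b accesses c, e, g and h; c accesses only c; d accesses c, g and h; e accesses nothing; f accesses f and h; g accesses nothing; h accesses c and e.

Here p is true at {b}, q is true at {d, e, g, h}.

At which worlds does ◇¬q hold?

{b, c, d, f, h}

a: successors {d, g, h}; ¬q there: d:F, g:F, h:F. ✗
b: successors {c, e, g, h}; ¬q there: c:T, e:F, g:F, h:F. ✓
c: successors {c}; ¬q there: c:T. ✓
d: successors {c, g, h}; ¬q there: c:T, g:F, h:F. ✓
e: no successors, so ◇¬q fails. ✗
f: successors {f, h}; ¬q there: f:T, h:F. ✓
g: no successors, so ◇¬q fails. ✗
h: successors {c, e}; ¬q there: c:T, e:F. ✓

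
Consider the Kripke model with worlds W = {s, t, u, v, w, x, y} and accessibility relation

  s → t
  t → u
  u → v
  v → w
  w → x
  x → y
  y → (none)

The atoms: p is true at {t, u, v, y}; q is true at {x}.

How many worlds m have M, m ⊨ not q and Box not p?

s: not q is T, Box not p is F. ✗
t: not q is T, Box not p is F. ✗
u: not q is T, Box not p is F. ✗
v: not q is T, Box not p is T. ✓
w: not q is T, Box not p is T. ✓
x: not q is F, Box not p is F. ✗
y: not q is T, Box not p is T. ✓
Satisfying worlds: {v, w, y}.

3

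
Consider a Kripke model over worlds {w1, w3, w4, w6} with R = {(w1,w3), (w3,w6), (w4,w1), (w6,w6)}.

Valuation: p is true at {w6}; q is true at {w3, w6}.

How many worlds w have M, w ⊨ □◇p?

w1: successors {w3}; ◇p there: w3:T. ✓
w3: successors {w6}; ◇p there: w6:T. ✓
w4: successors {w1}; ◇p there: w1:F. ✗
w6: successors {w6}; ◇p there: w6:T. ✓
Satisfying worlds: {w1, w3, w6}.

3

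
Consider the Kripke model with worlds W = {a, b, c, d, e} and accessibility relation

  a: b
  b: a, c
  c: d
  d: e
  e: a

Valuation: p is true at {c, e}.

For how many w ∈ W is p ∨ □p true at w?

a: p is F, □p is F. ✗
b: p is F, □p is F. ✗
c: p is T, □p is F. ✓
d: p is F, □p is T. ✓
e: p is T, □p is F. ✓
Satisfying worlds: {c, d, e}.

3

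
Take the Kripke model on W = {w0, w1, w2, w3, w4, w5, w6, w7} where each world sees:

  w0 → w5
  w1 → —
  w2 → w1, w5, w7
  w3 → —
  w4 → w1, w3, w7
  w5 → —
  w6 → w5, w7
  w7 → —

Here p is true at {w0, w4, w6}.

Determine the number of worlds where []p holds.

w0: successors {w5}; p there: w5:F. ✗
w1: no successors, so []p holds vacuously. ✓
w2: successors {w1, w5, w7}; p there: w1:F, w5:F, w7:F. ✗
w3: no successors, so []p holds vacuously. ✓
w4: successors {w1, w3, w7}; p there: w1:F, w3:F, w7:F. ✗
w5: no successors, so []p holds vacuously. ✓
w6: successors {w5, w7}; p there: w5:F, w7:F. ✗
w7: no successors, so []p holds vacuously. ✓
Satisfying worlds: {w1, w3, w5, w7}.

4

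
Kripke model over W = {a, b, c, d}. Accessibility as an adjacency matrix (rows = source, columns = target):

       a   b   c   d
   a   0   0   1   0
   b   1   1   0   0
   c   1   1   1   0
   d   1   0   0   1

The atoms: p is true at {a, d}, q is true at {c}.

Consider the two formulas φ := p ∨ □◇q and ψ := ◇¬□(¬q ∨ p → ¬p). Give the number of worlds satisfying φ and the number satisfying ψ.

For p ∨ □◇q:
a: p is T, □◇q is T. ✓
b: p is F, □◇q is F. ✗
c: p is F, □◇q is F. ✗
d: p is T, □◇q is F. ✓
— 2 worlds.
For ◇¬□(¬q ∨ p → ¬p):
a: successors {c}; ¬□(¬q ∨ p → ¬p) there: c:T. ✓
b: successors {a, b}; ¬□(¬q ∨ p → ¬p) there: a:F, b:T. ✓
c: successors {a, b, c}; ¬□(¬q ∨ p → ¬p) there: a:F, b:T, c:T. ✓
d: successors {a, d}; ¬□(¬q ∨ p → ¬p) there: a:F, d:T. ✓
— 4 worlds.

2 and 4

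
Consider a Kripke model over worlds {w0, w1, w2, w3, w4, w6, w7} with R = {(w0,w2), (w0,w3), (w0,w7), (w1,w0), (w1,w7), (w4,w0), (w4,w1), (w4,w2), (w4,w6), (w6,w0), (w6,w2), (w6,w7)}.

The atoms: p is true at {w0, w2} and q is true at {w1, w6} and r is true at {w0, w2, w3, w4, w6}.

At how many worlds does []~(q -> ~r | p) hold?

w0: successors {w2, w3, w7}; ~(q -> ~r | p) there: w2:F, w3:F, w7:F. ✗
w1: successors {w0, w7}; ~(q -> ~r | p) there: w0:F, w7:F. ✗
w2: no successors, so []~(q -> ~r | p) holds vacuously. ✓
w3: no successors, so []~(q -> ~r | p) holds vacuously. ✓
w4: successors {w0, w1, w2, w6}; ~(q -> ~r | p) there: w0:F, w1:F, w2:F, w6:T. ✗
w6: successors {w0, w2, w7}; ~(q -> ~r | p) there: w0:F, w2:F, w7:F. ✗
w7: no successors, so []~(q -> ~r | p) holds vacuously. ✓
Satisfying worlds: {w2, w3, w7}.

3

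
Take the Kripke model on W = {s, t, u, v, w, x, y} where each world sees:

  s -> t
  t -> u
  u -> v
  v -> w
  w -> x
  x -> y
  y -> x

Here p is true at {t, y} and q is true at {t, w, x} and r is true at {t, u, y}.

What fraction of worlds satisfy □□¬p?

s: successors {t}; □¬p there: t:T. ✓
t: successors {u}; □¬p there: u:T. ✓
u: successors {v}; □¬p there: v:T. ✓
v: successors {w}; □¬p there: w:T. ✓
w: successors {x}; □¬p there: x:F. ✗
x: successors {y}; □¬p there: y:T. ✓
y: successors {x}; □¬p there: x:F. ✗
That's 5 of 7 worlds, so 5/7.

5/7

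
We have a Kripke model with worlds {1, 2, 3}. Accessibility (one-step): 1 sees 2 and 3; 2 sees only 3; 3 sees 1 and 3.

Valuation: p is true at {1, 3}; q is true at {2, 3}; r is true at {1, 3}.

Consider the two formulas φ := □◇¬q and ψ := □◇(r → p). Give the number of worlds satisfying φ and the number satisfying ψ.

For □◇¬q:
1: successors {2, 3}; ◇¬q there: 2:F, 3:T. ✗
2: successors {3}; ◇¬q there: 3:T. ✓
3: successors {1, 3}; ◇¬q there: 1:F, 3:T. ✗
— 1 world.
For □◇(r → p):
1: successors {2, 3}; ◇(r → p) there: 2:T, 3:T. ✓
2: successors {3}; ◇(r → p) there: 3:T. ✓
3: successors {1, 3}; ◇(r → p) there: 1:T, 3:T. ✓
— 3 worlds.

1 and 3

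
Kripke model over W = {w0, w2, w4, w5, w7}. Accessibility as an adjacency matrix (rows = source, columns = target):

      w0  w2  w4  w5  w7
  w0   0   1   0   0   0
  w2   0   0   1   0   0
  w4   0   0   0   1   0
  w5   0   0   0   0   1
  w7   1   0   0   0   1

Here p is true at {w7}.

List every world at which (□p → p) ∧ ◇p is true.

{w7}

w0: □p → p is T, ◇p is F. ✗
w2: □p → p is T, ◇p is F. ✗
w4: □p → p is T, ◇p is F. ✗
w5: □p → p is F, ◇p is T. ✗
w7: □p → p is T, ◇p is T. ✓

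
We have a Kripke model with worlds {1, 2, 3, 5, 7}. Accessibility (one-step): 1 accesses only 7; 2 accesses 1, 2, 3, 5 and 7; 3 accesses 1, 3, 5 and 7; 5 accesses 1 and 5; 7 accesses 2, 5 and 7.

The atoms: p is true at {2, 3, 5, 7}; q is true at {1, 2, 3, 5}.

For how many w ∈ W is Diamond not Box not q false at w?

1: successors {7}; not Box not q there: 7:T. ✓
2: successors {1, 2, 3, 5, 7}; not Box not q there: 1:F, 2:T, 3:T, 5:T, 7:T. ✓
3: successors {1, 3, 5, 7}; not Box not q there: 1:F, 3:T, 5:T, 7:T. ✓
5: successors {1, 5}; not Box not q there: 1:F, 5:T. ✓
7: successors {2, 5, 7}; not Box not q there: 2:T, 5:T, 7:T. ✓
Satisfying worlds: {1, 2, 3, 5, 7}.
So Diamond not Box not q fails at the other 0 worlds.

0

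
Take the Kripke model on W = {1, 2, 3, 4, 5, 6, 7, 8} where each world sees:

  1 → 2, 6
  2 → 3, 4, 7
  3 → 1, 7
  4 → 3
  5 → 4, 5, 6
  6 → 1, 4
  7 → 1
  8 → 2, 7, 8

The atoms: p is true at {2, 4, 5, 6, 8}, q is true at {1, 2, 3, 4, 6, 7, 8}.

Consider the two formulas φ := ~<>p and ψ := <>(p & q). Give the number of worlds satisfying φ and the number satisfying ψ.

3 and 5

For ~<>p:
1: <>p is T. ✗
2: <>p is T. ✗
3: <>p is F. ✓
4: <>p is F. ✓
5: <>p is T. ✗
6: <>p is T. ✗
7: <>p is F. ✓
8: <>p is T. ✗
— 3 worlds.
For <>(p & q):
1: successors {2, 6}; p & q there: 2:T, 6:T. ✓
2: successors {3, 4, 7}; p & q there: 3:F, 4:T, 7:F. ✓
3: successors {1, 7}; p & q there: 1:F, 7:F. ✗
4: successors {3}; p & q there: 3:F. ✗
5: successors {4, 5, 6}; p & q there: 4:T, 5:F, 6:T. ✓
6: successors {1, 4}; p & q there: 1:F, 4:T. ✓
7: successors {1}; p & q there: 1:F. ✗
8: successors {2, 7, 8}; p & q there: 2:T, 7:F, 8:T. ✓
— 5 worlds.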